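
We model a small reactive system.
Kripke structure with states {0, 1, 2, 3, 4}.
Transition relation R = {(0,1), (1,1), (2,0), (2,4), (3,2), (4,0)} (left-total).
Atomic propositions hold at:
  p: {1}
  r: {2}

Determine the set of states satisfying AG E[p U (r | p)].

{1}

Sat(r | p) = {1, 2}
E[p U (r | p)]: least fixpoint, start Z0 = Sat((r | p)) = {1, 2}, add states in Sat(p) with some successor in Z. Already a fixed point.
Sat(E[p U (r | p)]) = {1, 2}
AG E[p U (r | p)]: greatest fixpoint, start Z0 = {1, 2}, keep only states in Sat with every successor in Z. Z1 = {1}; fixed.
Sat(AG E[p U (r | p)]) = {1}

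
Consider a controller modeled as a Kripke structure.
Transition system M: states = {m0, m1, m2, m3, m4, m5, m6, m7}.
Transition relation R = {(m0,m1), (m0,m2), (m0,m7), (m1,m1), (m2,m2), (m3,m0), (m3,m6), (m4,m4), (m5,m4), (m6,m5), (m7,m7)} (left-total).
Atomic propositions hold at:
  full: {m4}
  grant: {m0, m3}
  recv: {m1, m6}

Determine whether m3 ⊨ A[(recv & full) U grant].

Yes

Sat(recv & full) = ∅
A[(recv & full) U grant]: least fixpoint, start Z0 = Sat(grant) = {m0, m3}, add states in Sat(recv & full) with every successor in Z. Already a fixed point.
Sat(A[(recv & full) U grant]) = {m0, m3}
m3 ∈ Sat(A[(recv & full) U grant]) = {m0, m3}, so the formula holds at m3.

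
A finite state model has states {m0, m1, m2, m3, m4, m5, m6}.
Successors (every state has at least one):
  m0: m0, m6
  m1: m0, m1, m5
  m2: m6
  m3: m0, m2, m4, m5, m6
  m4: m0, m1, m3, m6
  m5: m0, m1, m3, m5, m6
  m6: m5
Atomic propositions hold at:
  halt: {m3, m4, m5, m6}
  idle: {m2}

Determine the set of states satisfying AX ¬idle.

{m0, m1, m2, m4, m5, m6}

Sat(¬idle) = {m0, m1, m3, m4, m5, m6}
Sat(AX ¬idle) = {s : every successor in {m0, m1, m3, m4, m5, m6}} = {m0, m1, m2, m4, m5, m6}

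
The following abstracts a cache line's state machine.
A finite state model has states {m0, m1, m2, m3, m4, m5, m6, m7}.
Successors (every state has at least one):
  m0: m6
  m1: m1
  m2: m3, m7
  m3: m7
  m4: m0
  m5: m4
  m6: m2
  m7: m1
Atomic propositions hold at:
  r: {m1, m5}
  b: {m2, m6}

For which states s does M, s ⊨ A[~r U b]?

Sat(~r) = {m0, m2, m3, m4, m6, m7}
A[~r U b]: least fixpoint, start Z0 = Sat(b) = {m2, m6}, add states in Sat(~r) with every successor in Z. Z1 = {m0, m2, m6}; Z2 = {m0, m2, m4, m6}; fixed.
Sat(A[~r U b]) = {m0, m2, m4, m6}

{m0, m2, m4, m6}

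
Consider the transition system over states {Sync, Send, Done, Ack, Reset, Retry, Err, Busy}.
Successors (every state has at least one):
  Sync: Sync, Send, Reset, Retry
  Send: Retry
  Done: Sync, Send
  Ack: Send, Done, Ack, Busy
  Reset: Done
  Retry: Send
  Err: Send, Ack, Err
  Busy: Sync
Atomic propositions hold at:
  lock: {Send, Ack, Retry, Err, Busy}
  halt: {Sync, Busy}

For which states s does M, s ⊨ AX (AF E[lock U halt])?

{Busy}

E[lock U halt]: least fixpoint, start Z0 = Sat(halt) = {Sync, Busy}, add states in Sat(lock) with some successor in Z. Z1 = {Sync, Ack, Busy}; Z2 = {Sync, Ack, Err, Busy}; fixed.
Sat(E[lock U halt]) = {Sync, Ack, Err, Busy}
AF E[lock U halt]: least fixpoint, start Z0 = {Sync, Ack, Err, Busy}, add states with every successor in Z. Already a fixed point.
Sat(AF E[lock U halt]) = {Sync, Ack, Err, Busy}
Sat(AX (AF E[lock U halt])) = {s : every successor in {Sync, Ack, Err, Busy}} = {Busy}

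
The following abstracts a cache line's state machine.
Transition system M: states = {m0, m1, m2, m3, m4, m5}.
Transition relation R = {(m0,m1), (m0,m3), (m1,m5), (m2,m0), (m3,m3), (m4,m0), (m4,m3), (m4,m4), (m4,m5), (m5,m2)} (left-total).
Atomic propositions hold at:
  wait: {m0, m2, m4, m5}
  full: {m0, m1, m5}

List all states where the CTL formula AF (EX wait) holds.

Sat(EX wait) = {s : some successor in {m0, m2, m4, m5}} = {m1, m2, m4, m5}
AF (EX wait): least fixpoint, start Z0 = {m1, m2, m4, m5}, add states with every successor in Z. Already a fixed point.
Sat(AF (EX wait)) = {m1, m2, m4, m5}

{m1, m2, m4, m5}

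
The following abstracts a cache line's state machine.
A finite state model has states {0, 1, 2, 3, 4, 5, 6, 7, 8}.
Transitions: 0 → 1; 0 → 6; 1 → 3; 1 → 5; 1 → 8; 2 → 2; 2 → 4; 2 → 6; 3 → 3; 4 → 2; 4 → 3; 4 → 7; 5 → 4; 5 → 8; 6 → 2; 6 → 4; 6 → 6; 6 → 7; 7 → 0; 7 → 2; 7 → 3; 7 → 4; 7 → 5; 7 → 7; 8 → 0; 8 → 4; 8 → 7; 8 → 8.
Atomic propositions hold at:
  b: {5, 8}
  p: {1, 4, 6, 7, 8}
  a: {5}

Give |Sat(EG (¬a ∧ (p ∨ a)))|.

Sat(¬a) = {0, 1, 2, 3, 4, 6, 7, 8}
Sat(p ∨ a) = {1, 4, 5, 6, 7, 8}
Sat(¬a ∧ (p ∨ a)) = {1, 4, 6, 7, 8}
EG (¬a ∧ (p ∨ a)): greatest fixpoint, start Z0 = {1, 4, 6, 7, 8}, keep only states in Sat with some successor in Z. Already a fixed point.
Sat(EG (¬a ∧ (p ∨ a))) = {1, 4, 6, 7, 8}
|Sat(EG (¬a ∧ (p ∨ a)))| = |{1, 4, 6, 7, 8}| = 5.

5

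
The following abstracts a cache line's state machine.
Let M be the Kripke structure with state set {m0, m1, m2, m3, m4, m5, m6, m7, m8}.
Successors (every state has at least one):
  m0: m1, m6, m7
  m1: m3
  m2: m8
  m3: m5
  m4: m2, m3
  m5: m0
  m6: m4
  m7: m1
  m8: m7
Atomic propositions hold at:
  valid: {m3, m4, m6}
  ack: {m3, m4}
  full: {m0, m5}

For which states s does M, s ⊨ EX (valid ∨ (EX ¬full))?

Sat(¬full) = {m1, m2, m3, m4, m6, m7, m8}
Sat(EX ¬full) = {s : some successor in {m1, m2, m3, m4, m6, m7, m8}} = {m0, m1, m2, m4, m6, m7, m8}
Sat(valid ∨ (EX ¬full)) = {m0, m1, m2, m3, m4, m6, m7, m8}
Sat(EX (valid ∨ (EX ¬full))) = {s : some successor in {m0, m1, m2, m3, m4, m6, m7, m8}} = {m0, m1, m2, m4, m5, m6, m7, m8}

{m0, m1, m2, m4, m5, m6, m7, m8}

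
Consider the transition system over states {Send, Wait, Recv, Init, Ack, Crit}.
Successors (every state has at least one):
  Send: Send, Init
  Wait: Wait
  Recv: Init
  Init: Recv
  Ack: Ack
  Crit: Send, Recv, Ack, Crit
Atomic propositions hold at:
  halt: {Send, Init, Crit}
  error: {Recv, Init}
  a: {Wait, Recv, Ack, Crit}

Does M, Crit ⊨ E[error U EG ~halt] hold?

No

Sat(~halt) = {Wait, Recv, Ack}
EG ~halt: greatest fixpoint, start Z0 = {Wait, Recv, Ack}, keep only states in Sat with some successor in Z. Z1 = {Wait, Ack}; fixed.
Sat(EG ~halt) = {Wait, Ack}
E[error U EG ~halt]: least fixpoint, start Z0 = Sat(EG ~halt) = {Wait, Ack}, add states in Sat(error) with some successor in Z. Already a fixed point.
Sat(E[error U EG ~halt]) = {Wait, Ack}
Crit ∉ Sat(E[error U EG ~halt]) = {Wait, Ack}, so the formula does not hold at Crit.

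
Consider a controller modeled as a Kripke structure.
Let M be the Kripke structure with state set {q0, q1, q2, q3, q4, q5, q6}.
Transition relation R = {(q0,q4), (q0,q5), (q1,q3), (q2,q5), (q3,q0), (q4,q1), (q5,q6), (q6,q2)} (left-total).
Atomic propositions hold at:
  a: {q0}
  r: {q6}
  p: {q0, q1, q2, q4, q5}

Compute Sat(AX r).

{q5}

Sat(AX r) = {s : every successor in {q6}} = {q5}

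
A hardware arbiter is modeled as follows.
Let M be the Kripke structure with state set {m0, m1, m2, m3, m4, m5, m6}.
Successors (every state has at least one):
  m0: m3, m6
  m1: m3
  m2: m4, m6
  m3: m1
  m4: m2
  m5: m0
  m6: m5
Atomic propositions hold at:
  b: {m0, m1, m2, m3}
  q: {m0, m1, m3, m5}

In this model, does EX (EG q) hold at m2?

EG q: greatest fixpoint, start Z0 = {m0, m1, m3, m5}, keep only states in Sat with some successor in Z. Already a fixed point.
Sat(EG q) = {m0, m1, m3, m5}
Sat(EX (EG q)) = {s : some successor in {m0, m1, m3, m5}} = {m0, m1, m3, m5, m6}
m2 ∉ Sat(EX (EG q)) = {m0, m1, m3, m5, m6}, so the formula does not hold at m2.

No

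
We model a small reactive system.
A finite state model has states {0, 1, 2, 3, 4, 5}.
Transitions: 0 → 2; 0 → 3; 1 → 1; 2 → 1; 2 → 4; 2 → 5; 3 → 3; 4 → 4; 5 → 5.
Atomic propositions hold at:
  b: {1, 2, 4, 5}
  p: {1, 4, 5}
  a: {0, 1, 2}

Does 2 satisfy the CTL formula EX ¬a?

Yes

Sat(¬a) = {3, 4, 5}
Sat(EX ¬a) = {s : some successor in {3, 4, 5}} = {0, 2, 3, 4, 5}
2 ∈ Sat(EX ¬a) = {0, 2, 3, 4, 5}, so the formula holds at 2.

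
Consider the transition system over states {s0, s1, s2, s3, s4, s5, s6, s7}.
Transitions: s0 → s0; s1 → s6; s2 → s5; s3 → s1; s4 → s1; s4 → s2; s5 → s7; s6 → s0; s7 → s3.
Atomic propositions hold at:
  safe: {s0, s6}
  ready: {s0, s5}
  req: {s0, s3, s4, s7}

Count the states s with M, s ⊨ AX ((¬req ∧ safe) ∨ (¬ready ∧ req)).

3

Sat(¬req) = {s1, s2, s5, s6}
Sat(¬req ∧ safe) = {s6}
Sat(¬ready) = {s1, s2, s3, s4, s6, s7}
Sat(¬ready ∧ req) = {s3, s4, s7}
Sat((¬req ∧ safe) ∨ (¬ready ∧ req)) = {s3, s4, s6, s7}
Sat(AX ((¬req ∧ safe) ∨ (¬ready ∧ req))) = {s : every successor in {s3, s4, s6, s7}} = {s1, s5, s7}
|Sat(AX ((¬req ∧ safe) ∨ (¬ready ∧ req)))| = |{s1, s5, s7}| = 3.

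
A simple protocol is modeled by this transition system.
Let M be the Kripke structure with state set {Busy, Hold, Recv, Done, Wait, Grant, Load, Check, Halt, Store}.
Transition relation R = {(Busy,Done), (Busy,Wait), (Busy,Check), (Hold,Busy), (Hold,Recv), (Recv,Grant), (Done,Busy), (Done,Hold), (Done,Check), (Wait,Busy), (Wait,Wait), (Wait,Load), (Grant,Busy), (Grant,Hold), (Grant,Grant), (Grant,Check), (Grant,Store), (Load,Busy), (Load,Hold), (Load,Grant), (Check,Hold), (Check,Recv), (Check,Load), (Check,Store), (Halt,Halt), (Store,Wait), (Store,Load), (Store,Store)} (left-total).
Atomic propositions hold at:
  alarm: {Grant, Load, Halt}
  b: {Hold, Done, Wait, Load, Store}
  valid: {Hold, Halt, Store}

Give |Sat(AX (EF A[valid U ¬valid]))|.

9

Sat(¬valid) = {Busy, Recv, Done, Wait, Grant, Load, Check}
A[valid U ¬valid]: least fixpoint, start Z0 = Sat(¬valid) = {Busy, Recv, Done, Wait, Grant, Load, Check}, add states in Sat(valid) with every successor in Z. Z1 = {Busy, Hold, Recv, Done, Wait, Grant, Load, Check}; fixed.
Sat(A[valid U ¬valid]) = {Busy, Hold, Recv, Done, Wait, Grant, Load, Check}
EF A[valid U ¬valid]: least fixpoint, start Z0 = {Busy, Hold, Recv, Done, Wait, Grant, Load, Check}, add states with some successor in Z. Z1 = {Busy, Hold, Recv, Done, Wait, Grant, Load, Check, Store}; fixed.
Sat(EF A[valid U ¬valid]) = {Busy, Hold, Recv, Done, Wait, Grant, Load, Check, Store}
Sat(AX (EF A[valid U ¬valid])) = {s : every successor in {Busy, Hold, Recv, Done, Wait, Grant, Load, Check, Store}} = {Busy, Hold, Recv, Done, Wait, Grant, Load, Check, Store}
|Sat(AX (EF A[valid U ¬valid]))| = |{Busy, Hold, Recv, Done, Wait, Grant, Load, Check, Store}| = 9.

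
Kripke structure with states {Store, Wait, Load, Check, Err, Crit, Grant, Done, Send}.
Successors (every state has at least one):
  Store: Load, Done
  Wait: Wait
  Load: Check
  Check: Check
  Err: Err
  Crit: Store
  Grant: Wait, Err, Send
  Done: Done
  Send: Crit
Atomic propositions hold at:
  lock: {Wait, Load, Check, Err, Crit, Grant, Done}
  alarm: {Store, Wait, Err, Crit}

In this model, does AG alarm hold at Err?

AG alarm: greatest fixpoint, start Z0 = {Store, Wait, Err, Crit}, keep only states in Sat with every successor in Z. Z1 = {Wait, Err, Crit}; Z2 = {Wait, Err}; fixed.
Sat(AG alarm) = {Wait, Err}
Err ∈ Sat(AG alarm) = {Wait, Err}, so the formula holds at Err.

Yes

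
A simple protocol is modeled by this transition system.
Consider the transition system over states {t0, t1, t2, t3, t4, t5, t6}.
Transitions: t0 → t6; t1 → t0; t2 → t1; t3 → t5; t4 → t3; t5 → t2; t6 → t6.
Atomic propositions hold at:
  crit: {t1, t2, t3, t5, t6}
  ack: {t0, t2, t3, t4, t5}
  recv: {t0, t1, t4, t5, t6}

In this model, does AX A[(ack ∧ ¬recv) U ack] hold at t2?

No

Sat(¬recv) = {t2, t3}
Sat(ack ∧ ¬recv) = {t2, t3}
A[(ack ∧ ¬recv) U ack]: least fixpoint, start Z0 = Sat(ack) = {t0, t2, t3, t4, t5}, add states in Sat(ack ∧ ¬recv) with every successor in Z. Already a fixed point.
Sat(A[(ack ∧ ¬recv) U ack]) = {t0, t2, t3, t4, t5}
Sat(AX A[(ack ∧ ¬recv) U ack]) = {s : every successor in {t0, t2, t3, t4, t5}} = {t1, t3, t4, t5}
t2 ∉ Sat(AX A[(ack ∧ ¬recv) U ack]) = {t1, t3, t4, t5}, so the formula does not hold at t2.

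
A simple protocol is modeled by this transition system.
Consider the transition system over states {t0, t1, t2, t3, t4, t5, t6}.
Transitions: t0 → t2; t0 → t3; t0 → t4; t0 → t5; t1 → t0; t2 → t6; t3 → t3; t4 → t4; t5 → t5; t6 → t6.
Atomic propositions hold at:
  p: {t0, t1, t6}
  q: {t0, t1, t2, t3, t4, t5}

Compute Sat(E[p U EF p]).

{t0, t1, t2, t6}

EF p: least fixpoint, start Z0 = {t0, t1, t6}, add states with some successor in Z. Z1 = {t0, t1, t2, t6}; fixed.
Sat(EF p) = {t0, t1, t2, t6}
E[p U EF p]: least fixpoint, start Z0 = Sat(EF p) = {t0, t1, t2, t6}, add states in Sat(p) with some successor in Z. Already a fixed point.
Sat(E[p U EF p]) = {t0, t1, t2, t6}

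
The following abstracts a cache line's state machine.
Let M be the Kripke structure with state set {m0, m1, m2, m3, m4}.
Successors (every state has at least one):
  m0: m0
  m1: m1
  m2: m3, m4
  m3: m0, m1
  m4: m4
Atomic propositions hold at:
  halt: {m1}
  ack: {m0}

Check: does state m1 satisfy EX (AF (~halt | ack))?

Sat(~halt) = {m0, m2, m3, m4}
Sat(~halt | ack) = {m0, m2, m3, m4}
AF (~halt | ack): least fixpoint, start Z0 = {m0, m2, m3, m4}, add states with every successor in Z. Already a fixed point.
Sat(AF (~halt | ack)) = {m0, m2, m3, m4}
Sat(EX (AF (~halt | ack))) = {s : some successor in {m0, m2, m3, m4}} = {m0, m2, m3, m4}
m1 ∉ Sat(EX (AF (~halt | ack))) = {m0, m2, m3, m4}, so the formula does not hold at m1.

No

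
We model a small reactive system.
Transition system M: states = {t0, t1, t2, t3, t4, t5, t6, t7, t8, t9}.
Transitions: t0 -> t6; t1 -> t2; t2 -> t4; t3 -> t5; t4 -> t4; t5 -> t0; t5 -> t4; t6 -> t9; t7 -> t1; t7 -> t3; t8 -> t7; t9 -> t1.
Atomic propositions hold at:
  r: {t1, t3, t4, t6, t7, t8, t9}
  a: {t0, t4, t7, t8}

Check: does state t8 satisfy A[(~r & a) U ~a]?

Sat(~r) = {t0, t2, t5}
Sat(~r & a) = {t0}
Sat(~a) = {t1, t2, t3, t5, t6, t9}
A[(~r & a) U ~a]: least fixpoint, start Z0 = Sat(~a) = {t1, t2, t3, t5, t6, t9}, add states in Sat(~r & a) with every successor in Z. Z1 = {t0, t1, t2, t3, t5, t6, t9}; fixed.
Sat(A[(~r & a) U ~a]) = {t0, t1, t2, t3, t5, t6, t9}
t8 ∉ Sat(A[(~r & a) U ~a]) = {t0, t1, t2, t3, t5, t6, t9}, so the formula does not hold at t8.

No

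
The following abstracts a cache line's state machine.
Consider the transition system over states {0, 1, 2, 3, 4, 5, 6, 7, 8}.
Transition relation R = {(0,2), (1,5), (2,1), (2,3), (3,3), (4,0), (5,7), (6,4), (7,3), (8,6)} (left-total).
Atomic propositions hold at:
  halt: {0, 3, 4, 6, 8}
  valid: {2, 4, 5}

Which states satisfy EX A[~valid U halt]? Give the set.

{2, 3, 4, 5, 6, 7, 8}

Sat(~valid) = {0, 1, 3, 6, 7, 8}
A[~valid U halt]: least fixpoint, start Z0 = Sat(halt) = {0, 3, 4, 6, 8}, add states in Sat(~valid) with every successor in Z. Z1 = {0, 3, 4, 6, 7, 8}; fixed.
Sat(A[~valid U halt]) = {0, 3, 4, 6, 7, 8}
Sat(EX A[~valid U halt]) = {s : some successor in {0, 3, 4, 6, 7, 8}} = {2, 3, 4, 5, 6, 7, 8}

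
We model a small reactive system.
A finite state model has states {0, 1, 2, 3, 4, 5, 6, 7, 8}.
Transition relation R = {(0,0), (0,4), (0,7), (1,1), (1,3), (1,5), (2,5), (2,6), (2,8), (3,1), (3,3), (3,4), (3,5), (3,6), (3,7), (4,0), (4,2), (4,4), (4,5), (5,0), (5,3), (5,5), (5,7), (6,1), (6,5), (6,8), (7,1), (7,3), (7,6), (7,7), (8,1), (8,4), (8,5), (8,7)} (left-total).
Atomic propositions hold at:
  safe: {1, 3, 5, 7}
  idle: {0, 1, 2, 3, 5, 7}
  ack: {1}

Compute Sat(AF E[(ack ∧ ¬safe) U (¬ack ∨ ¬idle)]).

{0, 2, 3, 4, 5, 6, 7, 8}

Sat(¬safe) = {0, 2, 4, 6, 8}
Sat(ack ∧ ¬safe) = ∅
Sat(¬ack) = {0, 2, 3, 4, 5, 6, 7, 8}
Sat(¬idle) = {4, 6, 8}
Sat(¬ack ∨ ¬idle) = {0, 2, 3, 4, 5, 6, 7, 8}
E[(ack ∧ ¬safe) U (¬ack ∨ ¬idle)]: least fixpoint, start Z0 = Sat((¬ack ∨ ¬idle)) = {0, 2, 3, 4, 5, 6, 7, 8}, add states in Sat(ack ∧ ¬safe) with some successor in Z. Already a fixed point.
Sat(E[(ack ∧ ¬safe) U (¬ack ∨ ¬idle)]) = {0, 2, 3, 4, 5, 6, 7, 8}
AF E[(ack ∧ ¬safe) U (¬ack ∨ ¬idle)]: least fixpoint, start Z0 = {0, 2, 3, 4, 5, 6, 7, 8}, add states with every successor in Z. Already a fixed point.
Sat(AF E[(ack ∧ ¬safe) U (¬ack ∨ ¬idle)]) = {0, 2, 3, 4, 5, 6, 7, 8}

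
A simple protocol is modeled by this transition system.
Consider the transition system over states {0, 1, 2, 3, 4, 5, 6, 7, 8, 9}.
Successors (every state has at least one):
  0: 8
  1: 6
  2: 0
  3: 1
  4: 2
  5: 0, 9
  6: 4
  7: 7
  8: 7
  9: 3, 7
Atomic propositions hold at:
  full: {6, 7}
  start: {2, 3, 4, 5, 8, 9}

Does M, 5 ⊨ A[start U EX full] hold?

Sat(EX full) = {s : some successor in {6, 7}} = {1, 7, 8, 9}
A[start U EX full]: least fixpoint, start Z0 = Sat(EX full) = {1, 7, 8, 9}, add states in Sat(start) with every successor in Z. Z1 = {1, 3, 7, 8, 9}; fixed.
Sat(A[start U EX full]) = {1, 3, 7, 8, 9}
5 ∉ Sat(A[start U EX full]) = {1, 3, 7, 8, 9}, so the formula does not hold at 5.

No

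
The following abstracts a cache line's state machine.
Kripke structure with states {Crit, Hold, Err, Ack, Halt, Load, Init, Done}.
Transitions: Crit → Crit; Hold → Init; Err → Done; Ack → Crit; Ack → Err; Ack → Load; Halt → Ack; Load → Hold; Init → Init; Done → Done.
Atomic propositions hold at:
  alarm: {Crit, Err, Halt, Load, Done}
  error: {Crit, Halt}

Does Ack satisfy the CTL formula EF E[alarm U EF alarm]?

Yes

EF alarm: least fixpoint, start Z0 = {Crit, Err, Halt, Load, Done}, add states with some successor in Z. Z1 = {Crit, Err, Ack, Halt, Load, Done}; fixed.
Sat(EF alarm) = {Crit, Err, Ack, Halt, Load, Done}
E[alarm U EF alarm]: least fixpoint, start Z0 = Sat(EF alarm) = {Crit, Err, Ack, Halt, Load, Done}, add states in Sat(alarm) with some successor in Z. Already a fixed point.
Sat(E[alarm U EF alarm]) = {Crit, Err, Ack, Halt, Load, Done}
EF E[alarm U EF alarm]: least fixpoint, start Z0 = {Crit, Err, Ack, Halt, Load, Done}, add states with some successor in Z. Already a fixed point.
Sat(EF E[alarm U EF alarm]) = {Crit, Err, Ack, Halt, Load, Done}
Ack ∈ Sat(EF E[alarm U EF alarm]) = {Crit, Err, Ack, Halt, Load, Done}, so the formula holds at Ack.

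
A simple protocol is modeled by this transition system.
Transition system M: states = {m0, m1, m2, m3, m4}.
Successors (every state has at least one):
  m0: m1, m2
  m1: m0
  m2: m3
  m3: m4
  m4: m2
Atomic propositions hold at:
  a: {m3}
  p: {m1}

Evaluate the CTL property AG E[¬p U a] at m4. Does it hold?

Yes

Sat(¬p) = {m0, m2, m3, m4}
E[¬p U a]: least fixpoint, start Z0 = Sat(a) = {m3}, add states in Sat(¬p) with some successor in Z. Z1 = {m2, m3}; Z2 = {m0, m2, m3, m4}; fixed.
Sat(E[¬p U a]) = {m0, m2, m3, m4}
AG E[¬p U a]: greatest fixpoint, start Z0 = {m0, m2, m3, m4}, keep only states in Sat with every successor in Z. Z1 = {m2, m3, m4}; fixed.
Sat(AG E[¬p U a]) = {m2, m3, m4}
m4 ∈ Sat(AG E[¬p U a]) = {m2, m3, m4}, so the formula holds at m4.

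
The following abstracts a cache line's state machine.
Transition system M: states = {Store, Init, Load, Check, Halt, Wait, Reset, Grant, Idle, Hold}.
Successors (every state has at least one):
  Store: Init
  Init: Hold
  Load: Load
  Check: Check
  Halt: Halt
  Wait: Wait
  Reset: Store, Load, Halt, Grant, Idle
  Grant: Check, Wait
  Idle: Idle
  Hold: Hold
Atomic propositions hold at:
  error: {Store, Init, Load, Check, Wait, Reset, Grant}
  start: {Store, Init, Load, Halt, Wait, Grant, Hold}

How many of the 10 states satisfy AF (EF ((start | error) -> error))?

Sat(start | error) = {Store, Init, Load, Check, Halt, Wait, Reset, Grant, Hold}
Sat((start | error) -> error) = {Store, Init, Load, Check, Wait, Reset, Grant, Idle}
EF ((start | error) -> error): least fixpoint, start Z0 = {Store, Init, Load, Check, Wait, Reset, Grant, Idle}, add states with some successor in Z. Already a fixed point.
Sat(EF ((start | error) -> error)) = {Store, Init, Load, Check, Wait, Reset, Grant, Idle}
AF (EF ((start | error) -> error)): least fixpoint, start Z0 = {Store, Init, Load, Check, Wait, Reset, Grant, Idle}, add states with every successor in Z. Already a fixed point.
Sat(AF (EF ((start | error) -> error))) = {Store, Init, Load, Check, Wait, Reset, Grant, Idle}
|Sat(AF (EF ((start | error) -> error)))| = |{Store, Init, Load, Check, Wait, Reset, Grant, Idle}| = 8.

8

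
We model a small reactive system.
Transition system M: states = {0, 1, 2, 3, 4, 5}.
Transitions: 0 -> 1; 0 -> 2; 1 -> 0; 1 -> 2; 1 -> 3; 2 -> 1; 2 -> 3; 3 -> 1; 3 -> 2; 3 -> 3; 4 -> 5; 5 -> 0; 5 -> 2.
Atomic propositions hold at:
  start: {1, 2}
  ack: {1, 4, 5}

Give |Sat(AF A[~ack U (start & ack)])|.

1

Sat(~ack) = {0, 2, 3}
Sat(start & ack) = {1}
A[~ack U (start & ack)]: least fixpoint, start Z0 = Sat((start & ack)) = {1}, add states in Sat(~ack) with every successor in Z. Already a fixed point.
Sat(A[~ack U (start & ack)]) = {1}
AF A[~ack U (start & ack)]: least fixpoint, start Z0 = {1}, add states with every successor in Z. Already a fixed point.
Sat(AF A[~ack U (start & ack)]) = {1}
|Sat(AF A[~ack U (start & ack)])| = |{1}| = 1.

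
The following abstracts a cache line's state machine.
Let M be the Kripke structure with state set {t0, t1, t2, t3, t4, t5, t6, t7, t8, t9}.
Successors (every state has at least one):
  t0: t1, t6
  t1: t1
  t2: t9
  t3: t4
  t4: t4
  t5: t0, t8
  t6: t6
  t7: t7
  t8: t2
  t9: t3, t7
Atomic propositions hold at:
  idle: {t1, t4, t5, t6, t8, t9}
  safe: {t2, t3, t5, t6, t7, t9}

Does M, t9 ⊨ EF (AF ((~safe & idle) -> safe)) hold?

Sat(~safe) = {t0, t1, t4, t8}
Sat(~safe & idle) = {t1, t4, t8}
Sat((~safe & idle) -> safe) = {t0, t2, t3, t5, t6, t7, t9}
AF ((~safe & idle) -> safe): least fixpoint, start Z0 = {t0, t2, t3, t5, t6, t7, t9}, add states with every successor in Z. Z1 = {t0, t2, t3, t5, t6, t7, t8, t9}; fixed.
Sat(AF ((~safe & idle) -> safe)) = {t0, t2, t3, t5, t6, t7, t8, t9}
EF (AF ((~safe & idle) -> safe)): least fixpoint, start Z0 = {t0, t2, t3, t5, t6, t7, t8, t9}, add states with some successor in Z. Already a fixed point.
Sat(EF (AF ((~safe & idle) -> safe))) = {t0, t2, t3, t5, t6, t7, t8, t9}
t9 ∈ Sat(EF (AF ((~safe & idle) -> safe))) = {t0, t2, t3, t5, t6, t7, t8, t9}, so the formula holds at t9.

Yes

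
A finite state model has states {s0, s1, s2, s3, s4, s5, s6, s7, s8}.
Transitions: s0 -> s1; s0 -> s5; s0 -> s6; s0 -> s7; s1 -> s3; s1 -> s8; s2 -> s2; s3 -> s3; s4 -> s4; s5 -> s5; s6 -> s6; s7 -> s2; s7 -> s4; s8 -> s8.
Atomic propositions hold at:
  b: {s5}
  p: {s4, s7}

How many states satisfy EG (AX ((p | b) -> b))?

Sat(p | b) = {s4, s5, s7}
Sat((p | b) -> b) = {s0, s1, s2, s3, s5, s6, s8}
Sat(AX ((p | b) -> b)) = {s : every successor in {s0, s1, s2, s3, s5, s6, s8}} = {s1, s2, s3, s5, s6, s8}
EG (AX ((p | b) -> b)): greatest fixpoint, start Z0 = {s1, s2, s3, s5, s6, s8}, keep only states in Sat with some successor in Z. Already a fixed point.
Sat(EG (AX ((p | b) -> b))) = {s1, s2, s3, s5, s6, s8}
|Sat(EG (AX ((p | b) -> b)))| = |{s1, s2, s3, s5, s6, s8}| = 6.

6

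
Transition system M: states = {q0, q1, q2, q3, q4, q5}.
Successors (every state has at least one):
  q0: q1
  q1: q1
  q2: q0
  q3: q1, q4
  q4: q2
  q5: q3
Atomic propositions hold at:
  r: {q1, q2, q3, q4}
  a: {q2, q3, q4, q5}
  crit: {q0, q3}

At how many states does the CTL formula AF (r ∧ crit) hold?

Sat(r ∧ crit) = {q3}
AF (r ∧ crit): least fixpoint, start Z0 = {q3}, add states with every successor in Z. Z1 = {q3, q5}; fixed.
Sat(AF (r ∧ crit)) = {q3, q5}
|Sat(AF (r ∧ crit))| = |{q3, q5}| = 2.

2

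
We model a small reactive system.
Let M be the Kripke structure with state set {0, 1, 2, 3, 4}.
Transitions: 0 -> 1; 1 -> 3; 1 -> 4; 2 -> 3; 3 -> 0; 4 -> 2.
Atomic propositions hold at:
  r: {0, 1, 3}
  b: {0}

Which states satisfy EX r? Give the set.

Sat(EX r) = {s : some successor in {0, 1, 3}} = {0, 1, 2, 3}

{0, 1, 2, 3}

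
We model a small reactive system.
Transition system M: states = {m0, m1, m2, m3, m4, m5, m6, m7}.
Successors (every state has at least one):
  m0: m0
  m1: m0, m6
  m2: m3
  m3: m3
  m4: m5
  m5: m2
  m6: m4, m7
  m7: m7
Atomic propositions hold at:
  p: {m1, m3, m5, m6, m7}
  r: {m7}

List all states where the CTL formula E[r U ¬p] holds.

Sat(¬p) = {m0, m2, m4}
E[r U ¬p]: least fixpoint, start Z0 = Sat(¬p) = {m0, m2, m4}, add states in Sat(r) with some successor in Z. Already a fixed point.
Sat(E[r U ¬p]) = {m0, m2, m4}

{m0, m2, m4}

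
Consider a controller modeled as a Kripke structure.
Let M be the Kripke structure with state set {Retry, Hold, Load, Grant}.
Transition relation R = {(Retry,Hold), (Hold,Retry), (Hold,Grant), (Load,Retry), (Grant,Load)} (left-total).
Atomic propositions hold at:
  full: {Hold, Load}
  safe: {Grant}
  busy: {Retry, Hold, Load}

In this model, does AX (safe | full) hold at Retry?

Yes

Sat(safe | full) = {Hold, Load, Grant}
Sat(AX (safe | full)) = {s : every successor in {Hold, Load, Grant}} = {Retry, Grant}
Retry ∈ Sat(AX (safe | full)) = {Retry, Grant}, so the formula holds at Retry.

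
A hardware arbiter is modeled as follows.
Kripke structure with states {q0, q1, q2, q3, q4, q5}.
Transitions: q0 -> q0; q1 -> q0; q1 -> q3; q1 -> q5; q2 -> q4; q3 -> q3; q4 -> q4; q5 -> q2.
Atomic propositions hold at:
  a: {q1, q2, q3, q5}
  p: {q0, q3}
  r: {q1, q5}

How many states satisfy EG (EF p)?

3

EF p: least fixpoint, start Z0 = {q0, q3}, add states with some successor in Z. Z1 = {q0, q1, q3}; fixed.
Sat(EF p) = {q0, q1, q3}
EG (EF p): greatest fixpoint, start Z0 = {q0, q1, q3}, keep only states in Sat with some successor in Z. Already a fixed point.
Sat(EG (EF p)) = {q0, q1, q3}
|Sat(EG (EF p))| = |{q0, q1, q3}| = 3.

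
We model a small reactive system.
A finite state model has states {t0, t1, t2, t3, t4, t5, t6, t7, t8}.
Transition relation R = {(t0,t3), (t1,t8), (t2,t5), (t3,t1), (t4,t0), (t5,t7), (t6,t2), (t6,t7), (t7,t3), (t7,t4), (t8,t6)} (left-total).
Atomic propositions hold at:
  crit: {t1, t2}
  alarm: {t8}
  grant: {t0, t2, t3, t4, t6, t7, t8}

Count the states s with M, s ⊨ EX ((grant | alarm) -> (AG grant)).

2

Sat(grant | alarm) = {t0, t2, t3, t4, t6, t7, t8}
AG grant: greatest fixpoint, start Z0 = {t0, t2, t3, t4, t6, t7, t8}, keep only states in Sat with every successor in Z. Z1 = {t0, t4, t6, t7, t8}; Z2 = {t4, t8}; Z3 = ∅; fixed.
Sat(AG grant) = ∅
Sat((grant | alarm) -> (AG grant)) = {t1, t5}
Sat(EX ((grant | alarm) -> (AG grant))) = {s : some successor in {t1, t5}} = {t2, t3}
|Sat(EX ((grant | alarm) -> (AG grant)))| = |{t2, t3}| = 2.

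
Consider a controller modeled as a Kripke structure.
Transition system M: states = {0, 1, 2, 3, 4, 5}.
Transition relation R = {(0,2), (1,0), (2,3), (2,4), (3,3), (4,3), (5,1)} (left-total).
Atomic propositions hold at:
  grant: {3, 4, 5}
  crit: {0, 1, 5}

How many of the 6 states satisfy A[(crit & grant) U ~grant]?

4

Sat(crit & grant) = {5}
Sat(~grant) = {0, 1, 2}
A[(crit & grant) U ~grant]: least fixpoint, start Z0 = Sat(~grant) = {0, 1, 2}, add states in Sat(crit & grant) with every successor in Z. Z1 = {0, 1, 2, 5}; fixed.
Sat(A[(crit & grant) U ~grant]) = {0, 1, 2, 5}
|Sat(A[(crit & grant) U ~grant])| = |{0, 1, 2, 5}| = 4.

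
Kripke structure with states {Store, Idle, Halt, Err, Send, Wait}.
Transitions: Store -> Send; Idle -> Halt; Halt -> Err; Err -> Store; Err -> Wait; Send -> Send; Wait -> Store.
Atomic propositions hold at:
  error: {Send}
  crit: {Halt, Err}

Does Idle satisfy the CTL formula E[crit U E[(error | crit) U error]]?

No

Sat(error | crit) = {Halt, Err, Send}
E[(error | crit) U error]: least fixpoint, start Z0 = Sat(error) = {Send}, add states in Sat(error | crit) with some successor in Z. Already a fixed point.
Sat(E[(error | crit) U error]) = {Send}
E[crit U E[(error | crit) U error]]: least fixpoint, start Z0 = Sat(E[(error | crit) U error]) = {Send}, add states in Sat(crit) with some successor in Z. Already a fixed point.
Sat(E[crit U E[(error | crit) U error]]) = {Send}
Idle ∉ Sat(E[crit U E[(error | crit) U error]]) = {Send}, so the formula does not hold at Idle.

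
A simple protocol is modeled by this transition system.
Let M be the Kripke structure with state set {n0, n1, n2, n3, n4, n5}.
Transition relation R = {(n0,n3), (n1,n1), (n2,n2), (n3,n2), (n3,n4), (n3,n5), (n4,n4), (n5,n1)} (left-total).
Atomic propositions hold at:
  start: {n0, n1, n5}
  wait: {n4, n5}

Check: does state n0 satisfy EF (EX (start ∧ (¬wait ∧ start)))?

Sat(¬wait) = {n0, n1, n2, n3}
Sat(¬wait ∧ start) = {n0, n1}
Sat(start ∧ (¬wait ∧ start)) = {n0, n1}
Sat(EX (start ∧ (¬wait ∧ start))) = {s : some successor in {n0, n1}} = {n1, n5}
EF (EX (start ∧ (¬wait ∧ start))): least fixpoint, start Z0 = {n1, n5}, add states with some successor in Z. Z1 = {n1, n3, n5}; Z2 = {n0, n1, n3, n5}; fixed.
Sat(EF (EX (start ∧ (¬wait ∧ start)))) = {n0, n1, n3, n5}
n0 ∈ Sat(EF (EX (start ∧ (¬wait ∧ start)))) = {n0, n1, n3, n5}, so the formula holds at n0.

Yes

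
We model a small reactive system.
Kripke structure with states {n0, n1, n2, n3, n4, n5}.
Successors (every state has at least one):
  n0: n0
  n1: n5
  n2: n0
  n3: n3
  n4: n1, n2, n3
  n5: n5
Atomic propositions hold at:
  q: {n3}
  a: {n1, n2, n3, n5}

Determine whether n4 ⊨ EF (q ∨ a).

Sat(q ∨ a) = {n1, n2, n3, n5}
EF (q ∨ a): least fixpoint, start Z0 = {n1, n2, n3, n5}, add states with some successor in Z. Z1 = {n1, n2, n3, n4, n5}; fixed.
Sat(EF (q ∨ a)) = {n1, n2, n3, n4, n5}
n4 ∈ Sat(EF (q ∨ a)) = {n1, n2, n3, n4, n5}, so the formula holds at n4.

Yes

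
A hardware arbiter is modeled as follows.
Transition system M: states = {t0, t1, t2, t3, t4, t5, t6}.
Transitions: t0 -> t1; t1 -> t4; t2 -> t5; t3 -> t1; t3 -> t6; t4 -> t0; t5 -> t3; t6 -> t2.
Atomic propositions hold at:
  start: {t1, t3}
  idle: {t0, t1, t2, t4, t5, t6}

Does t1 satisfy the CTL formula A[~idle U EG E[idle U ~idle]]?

Sat(~idle) = {t3}
E[idle U ~idle]: least fixpoint, start Z0 = Sat(~idle) = {t3}, add states in Sat(idle) with some successor in Z. Z1 = {t3, t5}; Z2 = {t2, t3, t5}; Z3 = {t2, t3, t5, t6}; fixed.
Sat(E[idle U ~idle]) = {t2, t3, t5, t6}
EG E[idle U ~idle]: greatest fixpoint, start Z0 = {t2, t3, t5, t6}, keep only states in Sat with some successor in Z. Already a fixed point.
Sat(EG E[idle U ~idle]) = {t2, t3, t5, t6}
A[~idle U EG E[idle U ~idle]]: least fixpoint, start Z0 = Sat(EG E[idle U ~idle]) = {t2, t3, t5, t6}, add states in Sat(~idle) with every successor in Z. Already a fixed point.
Sat(A[~idle U EG E[idle U ~idle]]) = {t2, t3, t5, t6}
t1 ∉ Sat(A[~idle U EG E[idle U ~idle]]) = {t2, t3, t5, t6}, so the formula does not hold at t1.

No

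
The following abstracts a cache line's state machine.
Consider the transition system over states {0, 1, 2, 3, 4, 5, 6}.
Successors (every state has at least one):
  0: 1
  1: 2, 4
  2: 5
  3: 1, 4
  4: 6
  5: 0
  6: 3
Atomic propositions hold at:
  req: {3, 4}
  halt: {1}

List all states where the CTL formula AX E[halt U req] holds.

{0, 3, 6}

E[halt U req]: least fixpoint, start Z0 = Sat(req) = {3, 4}, add states in Sat(halt) with some successor in Z. Z1 = {1, 3, 4}; fixed.
Sat(E[halt U req]) = {1, 3, 4}
Sat(AX E[halt U req]) = {s : every successor in {1, 3, 4}} = {0, 3, 6}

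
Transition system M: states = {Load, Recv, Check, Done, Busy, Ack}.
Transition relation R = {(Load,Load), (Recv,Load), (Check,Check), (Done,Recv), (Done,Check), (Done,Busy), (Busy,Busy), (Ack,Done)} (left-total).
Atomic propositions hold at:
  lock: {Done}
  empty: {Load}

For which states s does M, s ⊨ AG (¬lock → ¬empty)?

{Check, Busy}

Sat(¬lock) = {Load, Recv, Check, Busy, Ack}
Sat(¬empty) = {Recv, Check, Done, Busy, Ack}
Sat(¬lock → ¬empty) = {Recv, Check, Done, Busy, Ack}
AG (¬lock → ¬empty): greatest fixpoint, start Z0 = {Recv, Check, Done, Busy, Ack}, keep only states in Sat with every successor in Z. Z1 = {Check, Done, Busy, Ack}; Z2 = {Check, Busy, Ack}; Z3 = {Check, Busy}; fixed.
Sat(AG (¬lock → ¬empty)) = {Check, Busy}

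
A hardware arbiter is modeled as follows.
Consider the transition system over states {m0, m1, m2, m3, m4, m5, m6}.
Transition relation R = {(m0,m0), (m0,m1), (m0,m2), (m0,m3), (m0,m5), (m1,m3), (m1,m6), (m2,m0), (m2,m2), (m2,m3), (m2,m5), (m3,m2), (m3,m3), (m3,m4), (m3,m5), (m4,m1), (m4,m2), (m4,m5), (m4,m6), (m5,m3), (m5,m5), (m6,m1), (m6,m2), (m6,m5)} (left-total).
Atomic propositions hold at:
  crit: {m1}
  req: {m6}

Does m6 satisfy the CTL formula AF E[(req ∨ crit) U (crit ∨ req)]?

Yes

Sat(req ∨ crit) = {m1, m6}
Sat(crit ∨ req) = {m1, m6}
E[(req ∨ crit) U (crit ∨ req)]: least fixpoint, start Z0 = Sat((crit ∨ req)) = {m1, m6}, add states in Sat(req ∨ crit) with some successor in Z. Already a fixed point.
Sat(E[(req ∨ crit) U (crit ∨ req)]) = {m1, m6}
AF E[(req ∨ crit) U (crit ∨ req)]: least fixpoint, start Z0 = {m1, m6}, add states with every successor in Z. Already a fixed point.
Sat(AF E[(req ∨ crit) U (crit ∨ req)]) = {m1, m6}
m6 ∈ Sat(AF E[(req ∨ crit) U (crit ∨ req)]) = {m1, m6}, so the formula holds at m6.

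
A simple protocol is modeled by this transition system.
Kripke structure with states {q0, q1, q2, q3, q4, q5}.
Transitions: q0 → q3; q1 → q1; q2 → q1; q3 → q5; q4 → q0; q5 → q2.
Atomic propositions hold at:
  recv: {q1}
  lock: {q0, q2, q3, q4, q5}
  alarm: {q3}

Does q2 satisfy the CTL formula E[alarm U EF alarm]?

EF alarm: least fixpoint, start Z0 = {q3}, add states with some successor in Z. Z1 = {q0, q3}; Z2 = {q0, q3, q4}; fixed.
Sat(EF alarm) = {q0, q3, q4}
E[alarm U EF alarm]: least fixpoint, start Z0 = Sat(EF alarm) = {q0, q3, q4}, add states in Sat(alarm) with some successor in Z. Already a fixed point.
Sat(E[alarm U EF alarm]) = {q0, q3, q4}
q2 ∉ Sat(E[alarm U EF alarm]) = {q0, q3, q4}, so the formula does not hold at q2.

No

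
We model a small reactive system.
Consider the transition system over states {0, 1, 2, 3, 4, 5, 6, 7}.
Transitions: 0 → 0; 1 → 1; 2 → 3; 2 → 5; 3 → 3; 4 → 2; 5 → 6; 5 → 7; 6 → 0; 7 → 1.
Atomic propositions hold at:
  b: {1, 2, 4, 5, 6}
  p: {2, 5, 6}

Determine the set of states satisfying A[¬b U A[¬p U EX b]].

Sat(¬b) = {0, 3, 7}
Sat(¬p) = {0, 1, 3, 4, 7}
Sat(EX b) = {s : some successor in {1, 2, 4, 5, 6}} = {1, 2, 4, 5, 7}
A[¬p U EX b]: least fixpoint, start Z0 = Sat(EX b) = {1, 2, 4, 5, 7}, add states in Sat(¬p) with every successor in Z. Already a fixed point.
Sat(A[¬p U EX b]) = {1, 2, 4, 5, 7}
A[¬b U A[¬p U EX b]]: least fixpoint, start Z0 = Sat(A[¬p U EX b]) = {1, 2, 4, 5, 7}, add states in Sat(¬b) with every successor in Z. Already a fixed point.
Sat(A[¬b U A[¬p U EX b]]) = {1, 2, 4, 5, 7}

{1, 2, 4, 5, 7}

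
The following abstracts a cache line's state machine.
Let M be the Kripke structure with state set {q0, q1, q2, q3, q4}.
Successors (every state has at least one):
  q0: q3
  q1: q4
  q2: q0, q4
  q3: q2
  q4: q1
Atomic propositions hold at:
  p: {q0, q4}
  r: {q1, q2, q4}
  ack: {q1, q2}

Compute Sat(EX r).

Sat(EX r) = {s : some successor in {q1, q2, q4}} = {q1, q2, q3, q4}

{q1, q2, q3, q4}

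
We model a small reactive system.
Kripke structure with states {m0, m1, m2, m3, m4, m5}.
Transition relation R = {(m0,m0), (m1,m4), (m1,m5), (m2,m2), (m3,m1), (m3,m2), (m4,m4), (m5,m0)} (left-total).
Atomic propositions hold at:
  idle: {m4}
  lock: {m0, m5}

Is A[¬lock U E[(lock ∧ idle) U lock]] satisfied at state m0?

Yes

Sat(¬lock) = {m1, m2, m3, m4}
Sat(lock ∧ idle) = ∅
E[(lock ∧ idle) U lock]: least fixpoint, start Z0 = Sat(lock) = {m0, m5}, add states in Sat(lock ∧ idle) with some successor in Z. Already a fixed point.
Sat(E[(lock ∧ idle) U lock]) = {m0, m5}
A[¬lock U E[(lock ∧ idle) U lock]]: least fixpoint, start Z0 = Sat(E[(lock ∧ idle) U lock]) = {m0, m5}, add states in Sat(¬lock) with every successor in Z. Already a fixed point.
Sat(A[¬lock U E[(lock ∧ idle) U lock]]) = {m0, m5}
m0 ∈ Sat(A[¬lock U E[(lock ∧ idle) U lock]]) = {m0, m5}, so the formula holds at m0.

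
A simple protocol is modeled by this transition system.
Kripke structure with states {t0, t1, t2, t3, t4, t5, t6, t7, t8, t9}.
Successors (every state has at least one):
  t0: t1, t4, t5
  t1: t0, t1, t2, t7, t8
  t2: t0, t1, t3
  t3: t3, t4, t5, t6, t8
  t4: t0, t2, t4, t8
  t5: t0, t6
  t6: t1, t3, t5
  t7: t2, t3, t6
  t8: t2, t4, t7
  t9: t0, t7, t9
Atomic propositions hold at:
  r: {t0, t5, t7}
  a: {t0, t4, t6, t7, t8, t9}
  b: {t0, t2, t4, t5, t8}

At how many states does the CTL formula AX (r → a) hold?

7

Sat(r → a) = {t0, t1, t2, t3, t4, t6, t7, t8, t9}
Sat(AX (r → a)) = {s : every successor in {t0, t1, t2, t3, t4, t6, t7, t8, t9}} = {t1, t2, t4, t5, t7, t8, t9}
|Sat(AX (r → a))| = |{t1, t2, t4, t5, t7, t8, t9}| = 7.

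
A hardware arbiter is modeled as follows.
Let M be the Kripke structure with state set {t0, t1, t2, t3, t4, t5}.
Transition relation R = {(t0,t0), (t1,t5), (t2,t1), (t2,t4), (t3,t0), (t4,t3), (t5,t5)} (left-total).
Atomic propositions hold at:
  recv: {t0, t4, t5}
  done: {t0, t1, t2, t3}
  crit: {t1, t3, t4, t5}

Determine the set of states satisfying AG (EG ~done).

{t5}

Sat(~done) = {t4, t5}
EG ~done: greatest fixpoint, start Z0 = {t4, t5}, keep only states in Sat with some successor in Z. Z1 = {t5}; fixed.
Sat(EG ~done) = {t5}
AG (EG ~done): greatest fixpoint, start Z0 = {t5}, keep only states in Sat with every successor in Z. Already a fixed point.
Sat(AG (EG ~done)) = {t5}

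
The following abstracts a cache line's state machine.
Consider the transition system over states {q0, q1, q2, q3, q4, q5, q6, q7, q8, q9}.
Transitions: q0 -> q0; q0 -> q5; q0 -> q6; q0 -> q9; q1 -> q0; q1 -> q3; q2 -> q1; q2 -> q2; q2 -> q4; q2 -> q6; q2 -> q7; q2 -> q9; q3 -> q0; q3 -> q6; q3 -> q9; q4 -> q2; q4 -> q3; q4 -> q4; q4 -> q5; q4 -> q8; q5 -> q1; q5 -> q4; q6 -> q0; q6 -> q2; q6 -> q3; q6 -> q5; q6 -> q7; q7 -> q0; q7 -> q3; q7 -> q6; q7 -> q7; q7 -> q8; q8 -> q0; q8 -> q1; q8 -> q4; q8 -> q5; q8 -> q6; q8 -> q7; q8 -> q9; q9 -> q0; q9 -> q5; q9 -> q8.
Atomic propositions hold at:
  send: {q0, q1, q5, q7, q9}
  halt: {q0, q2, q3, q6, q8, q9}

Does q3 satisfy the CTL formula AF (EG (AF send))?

No

AF send: least fixpoint, start Z0 = {q0, q1, q5, q7, q9}, add states with every successor in Z. Already a fixed point.
Sat(AF send) = {q0, q1, q5, q7, q9}
EG (AF send): greatest fixpoint, start Z0 = {q0, q1, q5, q7, q9}, keep only states in Sat with some successor in Z. Already a fixed point.
Sat(EG (AF send)) = {q0, q1, q5, q7, q9}
AF (EG (AF send)): least fixpoint, start Z0 = {q0, q1, q5, q7, q9}, add states with every successor in Z. Already a fixed point.
Sat(AF (EG (AF send))) = {q0, q1, q5, q7, q9}
q3 ∉ Sat(AF (EG (AF send))) = {q0, q1, q5, q7, q9}, so the formula does not hold at q3.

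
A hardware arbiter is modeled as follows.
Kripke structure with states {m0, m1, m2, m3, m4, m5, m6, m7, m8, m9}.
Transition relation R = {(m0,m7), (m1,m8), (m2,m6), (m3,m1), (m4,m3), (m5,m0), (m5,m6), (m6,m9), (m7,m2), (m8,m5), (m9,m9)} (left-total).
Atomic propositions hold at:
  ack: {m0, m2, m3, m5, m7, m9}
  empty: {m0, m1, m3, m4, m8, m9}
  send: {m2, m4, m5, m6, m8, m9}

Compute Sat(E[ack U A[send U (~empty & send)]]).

{m0, m2, m5, m6, m7, m8}

Sat(~empty) = {m2, m5, m6, m7}
Sat(~empty & send) = {m2, m5, m6}
A[send U (~empty & send)]: least fixpoint, start Z0 = Sat((~empty & send)) = {m2, m5, m6}, add states in Sat(send) with every successor in Z. Z1 = {m2, m5, m6, m8}; fixed.
Sat(A[send U (~empty & send)]) = {m2, m5, m6, m8}
E[ack U A[send U (~empty & send)]]: least fixpoint, start Z0 = Sat(A[send U (~empty & send)]) = {m2, m5, m6, m8}, add states in Sat(ack) with some successor in Z. Z1 = {m2, m5, m6, m7, m8}; Z2 = {m0, m2, m5, m6, m7, m8}; fixed.
Sat(E[ack U A[send U (~empty & send)]]) = {m0, m2, m5, m6, m7, m8}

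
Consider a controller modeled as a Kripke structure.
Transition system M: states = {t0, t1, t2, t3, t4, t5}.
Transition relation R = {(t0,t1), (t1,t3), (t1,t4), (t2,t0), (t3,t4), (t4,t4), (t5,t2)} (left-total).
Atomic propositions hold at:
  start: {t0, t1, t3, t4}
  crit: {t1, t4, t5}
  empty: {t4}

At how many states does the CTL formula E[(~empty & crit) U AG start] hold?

Sat(~empty) = {t0, t1, t2, t3, t5}
Sat(~empty & crit) = {t1, t5}
AG start: greatest fixpoint, start Z0 = {t0, t1, t3, t4}, keep only states in Sat with every successor in Z. Already a fixed point.
Sat(AG start) = {t0, t1, t3, t4}
E[(~empty & crit) U AG start]: least fixpoint, start Z0 = Sat(AG start) = {t0, t1, t3, t4}, add states in Sat(~empty & crit) with some successor in Z. Already a fixed point.
Sat(E[(~empty & crit) U AG start]) = {t0, t1, t3, t4}
|Sat(E[(~empty & crit) U AG start])| = |{t0, t1, t3, t4}| = 4.

4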